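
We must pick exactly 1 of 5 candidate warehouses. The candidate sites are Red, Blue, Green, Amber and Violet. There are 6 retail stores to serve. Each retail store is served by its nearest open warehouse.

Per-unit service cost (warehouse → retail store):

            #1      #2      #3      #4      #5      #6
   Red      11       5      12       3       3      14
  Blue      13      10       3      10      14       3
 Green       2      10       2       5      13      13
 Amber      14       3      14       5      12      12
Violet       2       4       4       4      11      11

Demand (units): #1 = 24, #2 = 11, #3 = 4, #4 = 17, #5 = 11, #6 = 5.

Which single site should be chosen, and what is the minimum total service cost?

Choose Violet only; total service cost 352.

With exactly 1 open, each retail store uses its cheapest among the chosen.
{Violet}: #1→Violet 2·24=48, #2→Violet 4·11=44, #3→Violet 4·4=16, #4→Violet 4·17=68, #5→Violet 11·11=121, #6→Violet 11·5=55. Service cost 352.
{Green}: service cost 459
{Red}: service cost 521
Among all 5 size-1 choices, {Violet} is lowest.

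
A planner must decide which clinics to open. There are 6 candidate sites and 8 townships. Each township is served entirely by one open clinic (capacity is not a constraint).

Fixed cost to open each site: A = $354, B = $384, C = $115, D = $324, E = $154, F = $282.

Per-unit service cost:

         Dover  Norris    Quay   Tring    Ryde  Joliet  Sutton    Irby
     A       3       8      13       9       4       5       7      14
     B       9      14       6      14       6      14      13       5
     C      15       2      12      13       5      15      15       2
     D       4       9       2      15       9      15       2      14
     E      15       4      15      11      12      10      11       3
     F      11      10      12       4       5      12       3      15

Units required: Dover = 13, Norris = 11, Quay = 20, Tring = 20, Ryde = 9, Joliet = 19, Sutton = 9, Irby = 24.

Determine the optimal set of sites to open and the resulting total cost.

For any fixed open set, each township goes to its cheapest open site; total = fixed + service.
{A, C}: Dover→A 3·13=39, Norris→C 2·11=22, Quay→C 12·20=240, Tring→A 9·20=180, Ryde→A 4·9=36, Joliet→A 5·19=95, Sutton→A 7·9=63, Irby→C 2·24=48. Service 723; fixed 469; total 1192.
{D, E}: service 717 + fixed 478 = 1195
{C, D}: Dover→D 4·13=52, Norris→C 2·11=22, Quay→D 2·20=40, Tring→C 13·20=260, Ryde→C 5·9=45, Joliet→C 15·19=285, Sutton→D 2·9=18, Irby→C 2·24=48. Service 770; fixed 439; total 1209.
{A, B, C, D, E, F}: Dover→A 3·13=39, Norris→C 2·11=22, Quay→D 2·20=40, Tring→F 4·20=80, Ryde→A 4·9=36, Joliet→A 5·19=95, Sutton→D 2·9=18, Irby→C 2·24=48. Service 378; fixed 1613; total 1991.
No other subset beats 1192.

Open A and C; minimum total cost 1192.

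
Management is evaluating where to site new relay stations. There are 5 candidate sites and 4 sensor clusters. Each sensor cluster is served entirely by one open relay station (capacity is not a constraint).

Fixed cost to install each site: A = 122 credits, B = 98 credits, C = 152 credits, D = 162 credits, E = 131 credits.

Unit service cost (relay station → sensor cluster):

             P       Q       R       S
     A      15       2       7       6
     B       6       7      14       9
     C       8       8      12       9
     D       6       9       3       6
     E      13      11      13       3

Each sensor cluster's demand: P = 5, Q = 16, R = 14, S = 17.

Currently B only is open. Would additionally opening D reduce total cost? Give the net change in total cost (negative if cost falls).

Yes — net change −43 (cost falls by 43).

Current service cost with {B}: 491.
Adding D: each sensor cluster re-picks its cheapest; new service cost 286, saving 205.
Extra fixed cost: 162. Net change = 162 − 205 = -43.
(Totals: 589 → 546.)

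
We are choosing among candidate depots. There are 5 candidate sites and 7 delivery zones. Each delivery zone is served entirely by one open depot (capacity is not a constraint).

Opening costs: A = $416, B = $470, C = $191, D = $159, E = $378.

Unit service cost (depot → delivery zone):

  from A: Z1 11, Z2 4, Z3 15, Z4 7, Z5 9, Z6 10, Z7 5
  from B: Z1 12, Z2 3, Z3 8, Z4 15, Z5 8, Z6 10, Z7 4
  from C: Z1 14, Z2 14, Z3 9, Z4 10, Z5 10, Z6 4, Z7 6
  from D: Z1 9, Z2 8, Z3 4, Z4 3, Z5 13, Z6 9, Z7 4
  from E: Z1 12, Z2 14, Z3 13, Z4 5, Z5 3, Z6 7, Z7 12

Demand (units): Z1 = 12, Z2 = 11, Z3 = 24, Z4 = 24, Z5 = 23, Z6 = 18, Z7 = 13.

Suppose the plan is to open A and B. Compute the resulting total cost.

Total cost: 1827

Each delivery zone is assigned to its cheapest site among the open ones.
{A, B}: Z1→A 11·12=132, Z2→B 3·11=33, Z3→B 8·24=192, Z4→A 7·24=168, Z5→B 8·23=184, Z6→A 10·18=180, Z7→B 4·13=52. Service 941; fixed 886; total 1827.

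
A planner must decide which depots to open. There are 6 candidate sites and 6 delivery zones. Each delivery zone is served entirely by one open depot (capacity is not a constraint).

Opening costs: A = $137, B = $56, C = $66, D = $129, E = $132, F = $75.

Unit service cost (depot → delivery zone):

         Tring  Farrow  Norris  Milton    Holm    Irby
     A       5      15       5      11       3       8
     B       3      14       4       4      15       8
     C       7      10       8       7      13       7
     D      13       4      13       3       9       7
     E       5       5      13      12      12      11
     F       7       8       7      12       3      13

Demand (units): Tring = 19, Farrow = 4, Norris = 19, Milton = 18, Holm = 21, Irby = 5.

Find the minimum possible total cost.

Minimum total cost: 471

For any fixed open set, each delivery zone goes to its cheapest open site; total = fixed + service.
{B, F}: Tring→B 3·19=57, Farrow→F 8·4=32, Norris→B 4·19=76, Milton→B 4·18=72, Holm→F 3·21=63, Irby→B 8·5=40. Service 340; fixed 131; total 471.
{B, C, F}: service 335 + fixed 197 = 532
{A, B}: service 364 + fixed 193 = 557
{A, B, C, D, E, F}: service 301 + fixed 595 = 896
No other subset beats 471.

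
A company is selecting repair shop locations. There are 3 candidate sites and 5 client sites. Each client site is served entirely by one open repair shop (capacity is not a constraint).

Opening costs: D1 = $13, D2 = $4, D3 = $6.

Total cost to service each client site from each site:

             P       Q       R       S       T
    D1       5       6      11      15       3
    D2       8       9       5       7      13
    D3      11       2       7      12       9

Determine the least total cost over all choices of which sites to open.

Minimum total cost: 41

For any fixed open set, each client site goes to its cheapest open site; total = fixed + service.
{D2, D3}: P→D2 8, Q→D3 2, R→D2 5, S→D2 7, T→D3 9. Service 31; fixed 10; total 41.
{D1, D2}: service 26 + fixed 17 = 43
{D1, D2, D3}: P→D1 5, Q→D3 2, R→D2 5, S→D2 7, T→D1 3. Service 22; fixed 23; total 45.
{D2}: service 42 + fixed 4 = 46
No other subset beats 41.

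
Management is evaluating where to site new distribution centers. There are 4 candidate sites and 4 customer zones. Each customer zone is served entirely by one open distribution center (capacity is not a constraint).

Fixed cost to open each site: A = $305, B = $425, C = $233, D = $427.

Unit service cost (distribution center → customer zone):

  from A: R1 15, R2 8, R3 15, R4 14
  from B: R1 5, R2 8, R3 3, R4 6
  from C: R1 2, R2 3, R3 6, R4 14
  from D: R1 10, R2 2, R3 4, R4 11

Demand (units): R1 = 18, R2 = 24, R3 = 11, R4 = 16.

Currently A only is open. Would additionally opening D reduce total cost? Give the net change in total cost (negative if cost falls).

No — net change +24 (cost rises by 24).

Current service cost with {A}: 851.
Adding D: each customer zone re-picks its cheapest; new service cost 448, saving 403.
Extra fixed cost: 427. Net change = 427 − 403 = 24.
(Totals: 1156 → 1180.)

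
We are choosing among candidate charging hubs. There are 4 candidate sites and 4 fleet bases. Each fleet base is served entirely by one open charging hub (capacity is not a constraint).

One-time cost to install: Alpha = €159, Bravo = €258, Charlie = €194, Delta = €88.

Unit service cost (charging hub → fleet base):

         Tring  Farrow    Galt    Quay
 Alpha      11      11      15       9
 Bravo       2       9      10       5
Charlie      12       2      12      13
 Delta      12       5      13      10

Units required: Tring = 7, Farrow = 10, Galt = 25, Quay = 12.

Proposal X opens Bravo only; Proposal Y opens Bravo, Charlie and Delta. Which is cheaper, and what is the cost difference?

Proposal X is cheaper by 212.

Proposal X: {Bravo}: Tring→Bravo 2·7=14, Farrow→Bravo 9·10=90, Galt→Bravo 10·25=250, Quay→Bravo 5·12=60. Service 414; fixed 258; total 672.
Proposal Y: {Bravo, Charlie, Delta}: Tring→Bravo 2·7=14, Farrow→Charlie 2·10=20, Galt→Bravo 10·25=250, Quay→Bravo 5·12=60. Service 344; fixed 540; total 884.
Difference: |672 − 884| = 212.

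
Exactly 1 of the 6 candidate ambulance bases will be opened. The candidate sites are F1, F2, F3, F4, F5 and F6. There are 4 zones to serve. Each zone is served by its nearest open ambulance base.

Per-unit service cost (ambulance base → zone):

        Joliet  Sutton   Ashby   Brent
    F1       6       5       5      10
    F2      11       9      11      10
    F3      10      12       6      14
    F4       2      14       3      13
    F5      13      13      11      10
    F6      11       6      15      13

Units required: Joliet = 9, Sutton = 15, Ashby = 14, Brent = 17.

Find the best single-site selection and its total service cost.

With exactly 1 open, each zone uses its cheapest among the chosen.
{F1}: Joliet→F1 6·9=54, Sutton→F1 5·15=75, Ashby→F1 5·14=70, Brent→F1 10·17=170. Service cost 369.
{F4}: service cost 491
{F2}: service cost 558
Among all 6 size-1 choices, {F1} is lowest.

Choose F1 only; total service cost 369.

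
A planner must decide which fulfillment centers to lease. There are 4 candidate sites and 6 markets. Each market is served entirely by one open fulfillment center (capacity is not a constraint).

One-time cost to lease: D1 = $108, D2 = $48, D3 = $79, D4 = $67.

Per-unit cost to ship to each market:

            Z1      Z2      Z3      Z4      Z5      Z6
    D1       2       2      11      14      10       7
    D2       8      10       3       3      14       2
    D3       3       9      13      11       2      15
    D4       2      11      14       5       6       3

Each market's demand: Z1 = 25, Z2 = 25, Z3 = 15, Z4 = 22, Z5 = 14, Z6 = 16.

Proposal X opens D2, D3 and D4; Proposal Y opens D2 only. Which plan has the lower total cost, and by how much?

Proposal X is cheaper by 197.

Proposal X: {D2, D3, D4}: Z1→D4 2·25=50, Z2→D3 9·25=225, Z3→D2 3·15=45, Z4→D2 3·22=66, Z5→D3 2·14=28, Z6→D2 2·16=32. Service 446; fixed 194; total 640.
Proposal Y: {D2}: Z1→D2 8·25=200, Z2→D2 10·25=250, Z3→D2 3·15=45, Z4→D2 3·22=66, Z5→D2 14·14=196, Z6→D2 2·16=32. Service 789; fixed 48; total 837.
Difference: |640 − 837| = 197.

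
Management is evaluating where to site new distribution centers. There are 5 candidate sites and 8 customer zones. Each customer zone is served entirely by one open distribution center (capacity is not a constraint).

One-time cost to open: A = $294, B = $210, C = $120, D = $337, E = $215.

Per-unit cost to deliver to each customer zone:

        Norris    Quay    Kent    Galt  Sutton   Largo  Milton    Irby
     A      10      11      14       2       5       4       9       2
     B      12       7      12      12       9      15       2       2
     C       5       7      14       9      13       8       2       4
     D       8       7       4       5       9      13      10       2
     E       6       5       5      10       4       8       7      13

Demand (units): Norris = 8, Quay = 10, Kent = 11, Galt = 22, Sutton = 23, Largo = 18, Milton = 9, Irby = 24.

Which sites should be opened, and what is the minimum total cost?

Open A and C; minimum total cost 975.

For any fixed open set, each customer zone goes to its cheapest open site; total = fixed + service.
{A, C}: Norris→C 5·8=40, Quay→C 7·10=70, Kent→A 14·11=154, Galt→A 2·22=44, Sutton→A 5·23=115, Largo→A 4·18=72, Milton→C 2·9=18, Irby→A 2·24=48. Service 561; fixed 414; total 975.
{A, E}: Norris→E 6·8=48, Quay→E 5·10=50, Kent→E 5·11=55, Galt→A 2·22=44, Sutton→E 4·23=92, Largo→A 4·18=72, Milton→E 7·9=63, Irby→A 2·24=48. Service 472; fixed 509; total 981.
{A}: service 704 + fixed 294 = 998
{A, B, C, D, E}: service 408 + fixed 1176 = 1584
No other subset beats 975.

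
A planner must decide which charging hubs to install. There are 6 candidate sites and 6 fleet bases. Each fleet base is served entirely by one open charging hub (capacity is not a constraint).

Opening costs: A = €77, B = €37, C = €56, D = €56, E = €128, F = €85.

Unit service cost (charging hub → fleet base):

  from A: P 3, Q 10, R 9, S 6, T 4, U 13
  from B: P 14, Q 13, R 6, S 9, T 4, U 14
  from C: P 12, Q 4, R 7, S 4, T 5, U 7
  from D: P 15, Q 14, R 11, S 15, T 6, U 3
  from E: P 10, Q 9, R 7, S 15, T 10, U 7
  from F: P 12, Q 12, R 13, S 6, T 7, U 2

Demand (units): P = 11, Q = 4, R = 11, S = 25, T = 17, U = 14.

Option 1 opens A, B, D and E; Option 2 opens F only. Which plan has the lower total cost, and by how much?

Option 1: {A, B, D, E}: P→A 3·11=33, Q→E 9·4=36, R→B 6·11=66, S→A 6·25=150, T→A 4·17=68, U→D 3·14=42. Service 395; fixed 298; total 693.
Option 2: {F}: P→F 12·11=132, Q→F 12·4=48, R→F 13·11=143, S→F 6·25=150, T→F 7·17=119, U→F 2·14=28. Service 620; fixed 85; total 705.
Difference: |693 − 705| = 12.

Option 1 is cheaper by 12.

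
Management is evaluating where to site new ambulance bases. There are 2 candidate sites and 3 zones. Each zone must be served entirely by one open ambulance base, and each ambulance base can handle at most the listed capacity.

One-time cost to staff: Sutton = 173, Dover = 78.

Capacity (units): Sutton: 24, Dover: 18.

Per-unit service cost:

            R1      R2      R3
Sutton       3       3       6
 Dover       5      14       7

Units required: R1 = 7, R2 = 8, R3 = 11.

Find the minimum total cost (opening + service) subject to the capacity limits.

Open {Sutton, Dover}: R1→Sutton 3·7=21, R2→Sutton 3·8=24, R3→Dover 7·11=77.
Loads: Sutton carries 15/24, Dover carries 11/18. Service 122; fixed 251; total 373.
Next best feasible plan costs 376.

Minimum total cost: 373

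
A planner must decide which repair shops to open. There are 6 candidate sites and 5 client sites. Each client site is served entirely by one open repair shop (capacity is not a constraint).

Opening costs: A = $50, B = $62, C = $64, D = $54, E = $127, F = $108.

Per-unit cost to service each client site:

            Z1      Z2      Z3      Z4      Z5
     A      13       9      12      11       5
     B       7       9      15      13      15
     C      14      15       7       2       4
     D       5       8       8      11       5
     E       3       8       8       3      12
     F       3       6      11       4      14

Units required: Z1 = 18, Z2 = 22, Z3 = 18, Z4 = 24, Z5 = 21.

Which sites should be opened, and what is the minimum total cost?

Open C and F; minimum total cost 616.

For any fixed open set, each client site goes to its cheapest open site; total = fixed + service.
{C, F}: Z1→F 3·18=54, Z2→F 6·22=132, Z3→C 7·18=126, Z4→C 2·24=48, Z5→C 4·21=84. Service 444; fixed 172; total 616.
{C, D}: Z1→D 5·18=90, Z2→D 8·22=176, Z3→C 7·18=126, Z4→C 2·24=48, Z5→C 4·21=84. Service 524; fixed 118; total 642.
{A, C, F}: Z1→F 3·18=54, Z2→F 6·22=132, Z3→C 7·18=126, Z4→C 2·24=48, Z5→C 4·21=84. Service 444; fixed 222; total 666.
{A, B, C, D, E, F}: service 444 + fixed 465 = 909
No other subset beats 616.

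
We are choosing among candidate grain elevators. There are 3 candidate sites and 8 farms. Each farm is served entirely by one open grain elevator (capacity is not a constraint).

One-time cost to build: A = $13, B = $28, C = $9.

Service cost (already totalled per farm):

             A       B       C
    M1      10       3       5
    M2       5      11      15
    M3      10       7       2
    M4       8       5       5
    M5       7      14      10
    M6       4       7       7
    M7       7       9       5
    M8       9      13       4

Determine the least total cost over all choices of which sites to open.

Minimum total cost: 59

For any fixed open set, each farm goes to its cheapest open site; total = fixed + service.
{A, C}: M1→C 5, M2→A 5, M3→C 2, M4→C 5, M5→A 7, M6→A 4, M7→C 5, M8→C 4. Service 37; fixed 22; total 59.
{C}: M1→C 5, M2→C 15, M3→C 2, M4→C 5, M5→C 10, M6→C 7, M7→C 5, M8→C 4. Service 53; fixed 9; total 62.
{A}: M1→A 10, M2→A 5, M3→A 10, M4→A 8, M5→A 7, M6→A 4, M7→A 7, M8→A 9. Service 60; fixed 13; total 73.
{A, B, C}: service 35 + fixed 50 = 85
(All 7 nonempty subsets were checked; A and C is lowest.)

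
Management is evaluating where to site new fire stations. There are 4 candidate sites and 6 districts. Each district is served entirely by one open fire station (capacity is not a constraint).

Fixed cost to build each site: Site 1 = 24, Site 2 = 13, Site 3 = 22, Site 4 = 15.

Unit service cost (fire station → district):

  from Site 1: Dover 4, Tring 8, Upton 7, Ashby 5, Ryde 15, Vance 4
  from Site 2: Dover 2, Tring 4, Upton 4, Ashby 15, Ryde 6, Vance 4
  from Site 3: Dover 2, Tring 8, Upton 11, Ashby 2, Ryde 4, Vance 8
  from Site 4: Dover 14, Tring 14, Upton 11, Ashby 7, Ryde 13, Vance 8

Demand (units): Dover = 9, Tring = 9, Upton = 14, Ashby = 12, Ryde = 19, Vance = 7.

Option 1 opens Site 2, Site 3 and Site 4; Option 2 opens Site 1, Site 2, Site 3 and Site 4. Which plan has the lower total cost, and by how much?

Option 1: {Site 2, Site 3, Site 4}: Dover→Site 2 2·9=18, Tring→Site 2 4·9=36, Upton→Site 2 4·14=56, Ashby→Site 3 2·12=24, Ryde→Site 3 4·19=76, Vance→Site 2 4·7=28. Service 238; fixed 50; total 288.
Option 2: {Site 1, Site 2, Site 3, Site 4}: Dover→Site 2 2·9=18, Tring→Site 2 4·9=36, Upton→Site 2 4·14=56, Ashby→Site 3 2·12=24, Ryde→Site 3 4·19=76, Vance→Site 1 4·7=28. Service 238; fixed 74; total 312.
Difference: |288 − 312| = 24.

Option 1 is cheaper by 24.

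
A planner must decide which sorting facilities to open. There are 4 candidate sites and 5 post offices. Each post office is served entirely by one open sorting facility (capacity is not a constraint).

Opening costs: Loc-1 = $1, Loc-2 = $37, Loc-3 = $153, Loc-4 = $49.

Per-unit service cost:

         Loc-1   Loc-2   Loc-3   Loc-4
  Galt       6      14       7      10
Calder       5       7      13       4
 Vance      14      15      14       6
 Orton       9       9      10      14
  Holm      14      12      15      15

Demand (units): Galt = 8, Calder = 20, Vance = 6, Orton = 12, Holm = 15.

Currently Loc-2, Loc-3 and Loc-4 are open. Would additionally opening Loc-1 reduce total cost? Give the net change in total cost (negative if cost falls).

Yes — net change −7 (cost falls by 7).

Current service cost with {Loc-2, Loc-3, Loc-4}: 460.
Adding Loc-1: each post office re-picks its cheapest; new service cost 452, saving 8.
Extra fixed cost: 1. Net change = 1 − 8 = -7.
(Totals: 699 → 692.)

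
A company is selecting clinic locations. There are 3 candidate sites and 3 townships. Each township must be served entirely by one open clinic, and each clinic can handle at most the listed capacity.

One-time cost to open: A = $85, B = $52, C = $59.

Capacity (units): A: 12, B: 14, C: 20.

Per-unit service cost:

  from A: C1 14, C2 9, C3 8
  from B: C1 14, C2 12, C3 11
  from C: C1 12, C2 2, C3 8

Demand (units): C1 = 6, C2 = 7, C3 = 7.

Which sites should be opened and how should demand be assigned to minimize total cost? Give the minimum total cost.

Open {C}: C1→C 12·6=72, C2→C 2·7=14, C3→C 8·7=56.
Loads: C carries 20/20. Service 142; fixed 59; total 201.
Next best feasible plan costs 253.

Minimum total cost: 201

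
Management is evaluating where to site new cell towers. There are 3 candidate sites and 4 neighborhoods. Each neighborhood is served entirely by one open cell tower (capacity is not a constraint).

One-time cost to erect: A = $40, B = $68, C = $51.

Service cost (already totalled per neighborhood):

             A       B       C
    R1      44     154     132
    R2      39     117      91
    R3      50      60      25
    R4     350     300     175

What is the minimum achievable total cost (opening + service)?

Minimum total cost: 374

For any fixed open set, each neighborhood goes to its cheapest open site; total = fixed + service.
{A, C}: R1→A 44, R2→A 39, R3→C 25, R4→C 175. Service 283; fixed 91; total 374.
{A, B, C}: service 283 + fixed 159 = 442
{C}: service 423 + fixed 51 = 474
{A}: service 483 + fixed 40 = 523
No other subset beats 374.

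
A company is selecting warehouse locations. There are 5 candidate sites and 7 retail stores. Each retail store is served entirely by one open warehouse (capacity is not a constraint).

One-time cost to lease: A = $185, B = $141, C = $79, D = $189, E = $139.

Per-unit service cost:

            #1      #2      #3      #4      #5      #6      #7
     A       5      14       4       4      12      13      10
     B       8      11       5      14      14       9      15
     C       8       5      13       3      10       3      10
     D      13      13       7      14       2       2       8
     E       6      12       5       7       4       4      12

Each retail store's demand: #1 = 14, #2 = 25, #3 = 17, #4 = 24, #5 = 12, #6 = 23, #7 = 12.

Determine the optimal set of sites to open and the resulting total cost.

For any fixed open set, each retail store goes to its cheapest open site; total = fixed + service.
{C, E}: #1→E 6·14=84, #2→C 5·25=125, #3→E 5·17=85, #4→C 3·24=72, #5→E 4·12=48, #6→C 3·23=69, #7→C 10·12=120. Service 603; fixed 218; total 821.
{C, D}: service 594 + fixed 268 = 862
{A, C}: #1→A 5·14=70, #2→C 5·25=125, #3→A 4·17=68, #4→C 3·24=72, #5→C 10·12=120, #6→C 3·23=69, #7→A 10·12=120. Service 644; fixed 264; total 908.
{A, B, C, D, E}: service 501 + fixed 733 = 1234
No other subset beats 821.

Open C and E; minimum total cost 821.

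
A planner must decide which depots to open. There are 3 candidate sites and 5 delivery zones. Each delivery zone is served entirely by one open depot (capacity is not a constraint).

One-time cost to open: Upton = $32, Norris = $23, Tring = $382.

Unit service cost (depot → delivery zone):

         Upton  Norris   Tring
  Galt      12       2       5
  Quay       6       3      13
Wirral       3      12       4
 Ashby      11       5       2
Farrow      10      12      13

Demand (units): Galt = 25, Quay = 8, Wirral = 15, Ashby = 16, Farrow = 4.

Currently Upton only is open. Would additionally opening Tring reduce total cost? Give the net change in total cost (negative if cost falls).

Current service cost with {Upton}: 609.
Adding Tring: each delivery zone re-picks its cheapest; new service cost 290, saving 319.
Extra fixed cost: 382. Net change = 382 − 319 = 63.
(Totals: 641 → 704.)

No — net change +63 (cost rises by 63).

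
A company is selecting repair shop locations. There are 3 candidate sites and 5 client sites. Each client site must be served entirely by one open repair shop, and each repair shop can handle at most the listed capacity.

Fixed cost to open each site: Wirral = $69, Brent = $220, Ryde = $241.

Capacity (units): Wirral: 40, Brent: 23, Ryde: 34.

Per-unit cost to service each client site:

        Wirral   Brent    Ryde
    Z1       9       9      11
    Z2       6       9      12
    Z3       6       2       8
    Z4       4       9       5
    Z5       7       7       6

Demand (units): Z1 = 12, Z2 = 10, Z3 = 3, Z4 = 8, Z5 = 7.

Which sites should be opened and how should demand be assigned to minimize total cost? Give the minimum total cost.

Minimum total cost: 336

Open {Wirral}: Z1→Wirral 9·12=108, Z2→Wirral 6·10=60, Z3→Wirral 6·3=18, Z4→Wirral 4·8=32, Z5→Wirral 7·7=49.
Loads: Wirral carries 40/40. Service 267; fixed 69; total 336.
Next best feasible plan costs 544.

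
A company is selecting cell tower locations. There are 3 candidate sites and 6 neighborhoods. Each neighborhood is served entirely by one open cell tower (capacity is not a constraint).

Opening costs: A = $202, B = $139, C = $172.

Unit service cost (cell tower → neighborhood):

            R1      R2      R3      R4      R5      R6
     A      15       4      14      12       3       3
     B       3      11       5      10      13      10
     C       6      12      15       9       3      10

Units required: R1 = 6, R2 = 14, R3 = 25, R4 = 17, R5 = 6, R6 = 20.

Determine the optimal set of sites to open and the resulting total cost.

Open A and B; minimum total cost 788.

For any fixed open set, each neighborhood goes to its cheapest open site; total = fixed + service.
{A, B}: R1→B 3·6=18, R2→A 4·14=56, R3→B 5·25=125, R4→B 10·17=170, R5→A 3·6=18, R6→A 3·20=60. Service 447; fixed 341; total 788.
{B}: service 745 + fixed 139 = 884
{A, B, C}: R1→B 3·6=18, R2→A 4·14=56, R3→B 5·25=125, R4→C 9·17=153, R5→A 3·6=18, R6→A 3·20=60. Service 430; fixed 513; total 943.
(All 7 nonempty subsets were checked; A and B is lowest.)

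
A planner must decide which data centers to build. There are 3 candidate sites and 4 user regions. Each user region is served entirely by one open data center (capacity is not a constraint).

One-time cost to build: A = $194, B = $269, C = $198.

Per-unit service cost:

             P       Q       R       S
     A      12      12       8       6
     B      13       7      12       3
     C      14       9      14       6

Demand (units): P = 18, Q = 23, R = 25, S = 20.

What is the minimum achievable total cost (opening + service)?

Minimum total cost: 1006

For any fixed open set, each user region goes to its cheapest open site; total = fixed + service.
{A}: P→A 12·18=216, Q→A 12·23=276, R→A 8·25=200, S→A 6·20=120. Service 812; fixed 194; total 1006.
{B}: service 755 + fixed 269 = 1024
{A, B}: service 637 + fixed 463 = 1100
{A, B, C}: P→A 12·18=216, Q→B 7·23=161, R→A 8·25=200, S→B 3·20=60. Service 637; fixed 661; total 1298.
No other subset beats 1006.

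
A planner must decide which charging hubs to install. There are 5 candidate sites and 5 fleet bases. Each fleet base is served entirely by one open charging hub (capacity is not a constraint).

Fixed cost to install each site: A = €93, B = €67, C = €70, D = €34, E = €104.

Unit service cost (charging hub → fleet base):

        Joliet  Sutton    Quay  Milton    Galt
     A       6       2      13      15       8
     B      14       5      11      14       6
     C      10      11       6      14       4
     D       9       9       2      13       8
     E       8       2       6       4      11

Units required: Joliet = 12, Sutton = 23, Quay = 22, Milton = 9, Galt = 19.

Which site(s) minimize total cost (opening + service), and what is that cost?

Open C, D and E; minimum total cost 506.

For any fixed open set, each fleet base goes to its cheapest open site; total = fixed + service.
{C, D, E}: Joliet→E 8·12=96, Sutton→E 2·23=46, Quay→D 2·22=44, Milton→E 4·9=36, Galt→C 4·19=76. Service 298; fixed 208; total 506.
{D, E}: Joliet→E 8·12=96, Sutton→E 2·23=46, Quay→D 2·22=44, Milton→E 4·9=36, Galt→D 8·19=152. Service 374; fixed 138; total 512.
{B, D, E}: service 336 + fixed 205 = 541
{A, B, C, D, E}: Joliet→A 6·12=72, Sutton→A 2·23=46, Quay→D 2·22=44, Milton→E 4·9=36, Galt→C 4·19=76. Service 274; fixed 368; total 642.
No other subset beats 506.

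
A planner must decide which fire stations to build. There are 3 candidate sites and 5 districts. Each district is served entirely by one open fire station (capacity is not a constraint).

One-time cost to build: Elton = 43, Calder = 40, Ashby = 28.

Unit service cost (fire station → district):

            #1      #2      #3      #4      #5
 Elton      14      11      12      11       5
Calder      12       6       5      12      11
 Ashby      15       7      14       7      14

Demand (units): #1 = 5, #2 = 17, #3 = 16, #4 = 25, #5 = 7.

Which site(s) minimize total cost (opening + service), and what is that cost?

Open Calder and Ashby; minimum total cost 562.

For any fixed open set, each district goes to its cheapest open site; total = fixed + service.
{Calder, Ashby}: #1→Calder 12·5=60, #2→Calder 6·17=102, #3→Calder 5·16=80, #4→Ashby 7·25=175, #5→Calder 11·7=77. Service 494; fixed 68; total 562.
{Elton, Calder, Ashby}: #1→Calder 12·5=60, #2→Calder 6·17=102, #3→Calder 5·16=80, #4→Ashby 7·25=175, #5→Elton 5·7=35. Service 452; fixed 111; total 563.
{Elton, Calder}: service 552 + fixed 83 = 635
{Ashby}: #1→Ashby 15·5=75, #2→Ashby 7·17=119, #3→Ashby 14·16=224, #4→Ashby 7·25=175, #5→Ashby 14·7=98. Service 691; fixed 28; total 719.
(All 7 nonempty subsets were checked; Calder and Ashby is lowest.)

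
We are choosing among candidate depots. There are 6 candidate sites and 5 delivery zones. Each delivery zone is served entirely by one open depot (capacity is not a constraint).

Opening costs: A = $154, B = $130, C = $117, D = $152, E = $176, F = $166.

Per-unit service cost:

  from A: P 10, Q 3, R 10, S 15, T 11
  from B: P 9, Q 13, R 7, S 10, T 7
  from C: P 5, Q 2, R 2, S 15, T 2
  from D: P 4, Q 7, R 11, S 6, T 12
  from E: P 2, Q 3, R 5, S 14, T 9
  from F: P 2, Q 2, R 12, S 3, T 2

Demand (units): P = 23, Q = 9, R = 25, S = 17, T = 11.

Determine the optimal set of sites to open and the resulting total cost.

Open C and F; minimum total cost 470.

For any fixed open set, each delivery zone goes to its cheapest open site; total = fixed + service.
{C, F}: P→F 2·23=46, Q→C 2·9=18, R→C 2·25=50, S→F 3·17=51, T→C 2·11=22. Service 187; fixed 283; total 470.
{C, D}: service 284 + fixed 269 = 553
{C}: service 460 + fixed 117 = 577
{A, B, C, D, E, F}: P→E 2·23=46, Q→C 2·9=18, R→C 2·25=50, S→F 3·17=51, T→C 2·11=22. Service 187; fixed 895; total 1082.
No other subset beats 470.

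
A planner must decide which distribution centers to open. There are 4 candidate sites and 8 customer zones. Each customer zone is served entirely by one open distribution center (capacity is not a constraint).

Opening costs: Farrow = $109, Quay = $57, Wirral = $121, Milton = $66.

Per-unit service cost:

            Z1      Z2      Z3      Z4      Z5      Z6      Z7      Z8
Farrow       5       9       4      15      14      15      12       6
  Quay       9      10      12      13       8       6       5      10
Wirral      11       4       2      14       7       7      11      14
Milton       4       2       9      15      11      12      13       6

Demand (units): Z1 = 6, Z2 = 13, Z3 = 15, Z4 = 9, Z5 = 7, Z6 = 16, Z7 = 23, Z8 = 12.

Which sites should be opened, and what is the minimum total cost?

Open Quay and Milton; minimum total cost 764.

For any fixed open set, each customer zone goes to its cheapest open site; total = fixed + service.
{Quay, Milton}: Z1→Milton 4·6=24, Z2→Milton 2·13=26, Z3→Milton 9·15=135, Z4→Quay 13·9=117, Z5→Quay 8·7=56, Z6→Quay 6·16=96, Z7→Quay 5·23=115, Z8→Milton 6·12=72. Service 641; fixed 123; total 764.
{Quay, Wirral, Milton}: Z1→Milton 4·6=24, Z2→Milton 2·13=26, Z3→Wirral 2·15=30, Z4→Quay 13·9=117, Z5→Wirral 7·7=49, Z6→Quay 6·16=96, Z7→Quay 5·23=115, Z8→Milton 6·12=72. Service 529; fixed 244; total 773.
{Farrow, Quay, Milton}: service 566 + fixed 232 = 798
{Farrow, Quay, Wirral, Milton}: Z1→Milton 4·6=24, Z2→Milton 2·13=26, Z3→Wirral 2·15=30, Z4→Quay 13·9=117, Z5→Wirral 7·7=49, Z6→Quay 6·16=96, Z7→Quay 5·23=115, Z8→Farrow 6·12=72. Service 529; fixed 353; total 882.
No other subset beats 764.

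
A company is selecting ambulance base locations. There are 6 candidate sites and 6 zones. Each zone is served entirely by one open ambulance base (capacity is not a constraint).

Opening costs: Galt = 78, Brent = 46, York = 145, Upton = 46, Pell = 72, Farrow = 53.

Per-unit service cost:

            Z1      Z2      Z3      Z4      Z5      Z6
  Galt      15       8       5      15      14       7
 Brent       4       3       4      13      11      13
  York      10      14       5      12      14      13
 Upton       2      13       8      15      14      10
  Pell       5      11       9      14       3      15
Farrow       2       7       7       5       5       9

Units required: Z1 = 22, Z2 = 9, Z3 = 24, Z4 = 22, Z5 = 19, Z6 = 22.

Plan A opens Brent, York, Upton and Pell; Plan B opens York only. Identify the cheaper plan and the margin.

Plan A is cheaper by 410.

Plan A: {Brent, York, Upton, Pell}: Z1→Upton 2·22=44, Z2→Brent 3·9=27, Z3→Brent 4·24=96, Z4→York 12·22=264, Z5→Pell 3·19=57, Z6→Upton 10·22=220. Service 708; fixed 309; total 1017.
Plan B: {York}: Z1→York 10·22=220, Z2→York 14·9=126, Z3→York 5·24=120, Z4→York 12·22=264, Z5→York 14·19=266, Z6→York 13·22=286. Service 1282; fixed 145; total 1427.
Difference: |1017 − 1427| = 410.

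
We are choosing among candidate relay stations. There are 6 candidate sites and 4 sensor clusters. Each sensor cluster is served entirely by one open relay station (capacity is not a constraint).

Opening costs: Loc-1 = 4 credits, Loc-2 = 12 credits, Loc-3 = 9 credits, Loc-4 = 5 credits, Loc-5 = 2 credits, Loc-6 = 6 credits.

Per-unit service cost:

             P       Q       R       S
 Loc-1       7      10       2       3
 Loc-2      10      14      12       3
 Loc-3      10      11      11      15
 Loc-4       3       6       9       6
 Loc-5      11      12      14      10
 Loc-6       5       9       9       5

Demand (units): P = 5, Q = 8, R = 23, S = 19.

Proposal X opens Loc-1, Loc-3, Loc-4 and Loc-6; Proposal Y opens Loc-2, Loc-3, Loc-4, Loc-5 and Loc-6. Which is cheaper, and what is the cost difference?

Proposal X: {Loc-1, Loc-3, Loc-4, Loc-6}: P→Loc-4 3·5=15, Q→Loc-4 6·8=48, R→Loc-1 2·23=46, S→Loc-1 3·19=57. Service 166; fixed 24; total 190.
Proposal Y: {Loc-2, Loc-3, Loc-4, Loc-5, Loc-6}: P→Loc-4 3·5=15, Q→Loc-4 6·8=48, R→Loc-4 9·23=207, S→Loc-2 3·19=57. Service 327; fixed 34; total 361.
Difference: |190 − 361| = 171.

Proposal X is cheaper by 171.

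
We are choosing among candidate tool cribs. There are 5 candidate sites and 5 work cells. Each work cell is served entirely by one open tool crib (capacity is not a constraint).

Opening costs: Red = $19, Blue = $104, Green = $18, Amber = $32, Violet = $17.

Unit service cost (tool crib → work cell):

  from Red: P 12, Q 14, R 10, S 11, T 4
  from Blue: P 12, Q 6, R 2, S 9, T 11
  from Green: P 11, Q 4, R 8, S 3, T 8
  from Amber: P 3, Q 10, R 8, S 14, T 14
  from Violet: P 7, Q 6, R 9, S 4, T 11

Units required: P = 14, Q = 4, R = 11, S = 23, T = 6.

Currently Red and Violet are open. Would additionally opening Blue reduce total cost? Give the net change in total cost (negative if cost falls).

No — net change +27 (cost rises by 27).

Current service cost with {Red, Violet}: 337.
Adding Blue: each work cell re-picks its cheapest; new service cost 260, saving 77.
Extra fixed cost: 104. Net change = 104 − 77 = 27.
(Totals: 373 → 400.)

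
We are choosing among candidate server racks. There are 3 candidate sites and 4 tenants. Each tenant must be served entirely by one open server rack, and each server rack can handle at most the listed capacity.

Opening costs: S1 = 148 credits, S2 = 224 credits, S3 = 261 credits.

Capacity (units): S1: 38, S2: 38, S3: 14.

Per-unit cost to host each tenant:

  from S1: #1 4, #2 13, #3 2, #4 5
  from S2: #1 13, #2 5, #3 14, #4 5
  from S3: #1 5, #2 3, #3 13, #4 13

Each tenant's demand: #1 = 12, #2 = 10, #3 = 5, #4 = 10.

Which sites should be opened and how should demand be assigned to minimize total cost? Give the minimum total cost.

Minimum total cost: 386

Open {S1}: #1→S1 4·12=48, #2→S1 13·10=130, #3→S1 2·5=10, #4→S1 5·10=50.
Loads: S1 carries 37/38. Service 238; fixed 148; total 386.
Next best feasible plan costs 530.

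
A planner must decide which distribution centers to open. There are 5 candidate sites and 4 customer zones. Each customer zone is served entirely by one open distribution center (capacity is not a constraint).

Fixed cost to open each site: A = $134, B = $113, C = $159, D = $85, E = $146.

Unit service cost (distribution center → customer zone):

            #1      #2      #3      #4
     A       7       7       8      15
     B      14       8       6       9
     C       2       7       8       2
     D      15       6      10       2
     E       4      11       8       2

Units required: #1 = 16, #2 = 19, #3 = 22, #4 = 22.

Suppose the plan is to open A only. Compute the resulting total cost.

Each customer zone is assigned to its cheapest site among the open ones.
{A}: #1→A 7·16=112, #2→A 7·19=133, #3→A 8·22=176, #4→A 15·22=330. Service 751; fixed 134; total 885.

Total cost: 885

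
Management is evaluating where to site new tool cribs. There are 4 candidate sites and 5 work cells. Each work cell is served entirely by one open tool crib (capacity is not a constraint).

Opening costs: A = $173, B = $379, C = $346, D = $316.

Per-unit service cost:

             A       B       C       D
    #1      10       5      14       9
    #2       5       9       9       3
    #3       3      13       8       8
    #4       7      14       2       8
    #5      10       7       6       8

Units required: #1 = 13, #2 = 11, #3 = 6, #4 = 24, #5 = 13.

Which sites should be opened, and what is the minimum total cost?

For any fixed open set, each work cell goes to its cheapest open site; total = fixed + service.
{A}: #1→A 10·13=130, #2→A 5·11=55, #3→A 3·6=18, #4→A 7·24=168, #5→A 10·13=130. Service 501; fixed 173; total 674.
{C}: service 455 + fixed 346 = 801
{D}: #1→D 9·13=117, #2→D 3·11=33, #3→D 8·6=48, #4→D 8·24=192, #5→D 8·13=104. Service 494; fixed 316; total 810.
{A, B, C, D}: #1→B 5·13=65, #2→D 3·11=33, #3→A 3·6=18, #4→C 2·24=48, #5→C 6·13=78. Service 242; fixed 1214; total 1456.
No other subset beats 674.

Open A only; minimum total cost 674.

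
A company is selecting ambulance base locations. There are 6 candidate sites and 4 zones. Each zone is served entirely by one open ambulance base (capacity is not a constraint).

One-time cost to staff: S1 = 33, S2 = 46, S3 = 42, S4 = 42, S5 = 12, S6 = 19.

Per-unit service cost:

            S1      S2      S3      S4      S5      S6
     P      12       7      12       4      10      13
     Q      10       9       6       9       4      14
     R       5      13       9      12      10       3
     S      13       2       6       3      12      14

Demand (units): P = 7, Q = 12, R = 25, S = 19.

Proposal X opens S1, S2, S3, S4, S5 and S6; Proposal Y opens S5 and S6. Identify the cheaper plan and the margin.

Proposal X: {S1, S2, S3, S4, S5, S6}: P→S4 4·7=28, Q→S5 4·12=48, R→S6 3·25=75, S→S2 2·19=38. Service 189; fixed 194; total 383.
Proposal Y: {S5, S6}: P→S5 10·7=70, Q→S5 4·12=48, R→S6 3·25=75, S→S5 12·19=228. Service 421; fixed 31; total 452.
Difference: |383 − 452| = 69.

Proposal X is cheaper by 69.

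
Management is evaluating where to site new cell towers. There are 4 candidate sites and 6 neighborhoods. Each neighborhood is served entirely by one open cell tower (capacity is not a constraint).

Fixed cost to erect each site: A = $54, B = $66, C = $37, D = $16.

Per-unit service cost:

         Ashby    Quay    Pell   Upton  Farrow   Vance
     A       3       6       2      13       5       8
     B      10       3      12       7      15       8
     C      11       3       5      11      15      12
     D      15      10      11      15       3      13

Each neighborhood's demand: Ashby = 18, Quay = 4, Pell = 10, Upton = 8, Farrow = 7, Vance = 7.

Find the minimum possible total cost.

Minimum total cost: 347

For any fixed open set, each neighborhood goes to its cheapest open site; total = fixed + service.
{A}: Ashby→A 3·18=54, Quay→A 6·4=24, Pell→A 2·10=20, Upton→A 13·8=104, Farrow→A 5·7=35, Vance→A 8·7=56. Service 293; fixed 54; total 347.
{A, D}: service 279 + fixed 70 = 349
{A, B}: service 233 + fixed 120 = 353
{A, B, C, D}: Ashby→A 3·18=54, Quay→B 3·4=12, Pell→A 2·10=20, Upton→B 7·8=56, Farrow→D 3·7=21, Vance→A 8·7=56. Service 219; fixed 173; total 392.
(All 15 nonempty subsets were checked; A only is lowest.)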